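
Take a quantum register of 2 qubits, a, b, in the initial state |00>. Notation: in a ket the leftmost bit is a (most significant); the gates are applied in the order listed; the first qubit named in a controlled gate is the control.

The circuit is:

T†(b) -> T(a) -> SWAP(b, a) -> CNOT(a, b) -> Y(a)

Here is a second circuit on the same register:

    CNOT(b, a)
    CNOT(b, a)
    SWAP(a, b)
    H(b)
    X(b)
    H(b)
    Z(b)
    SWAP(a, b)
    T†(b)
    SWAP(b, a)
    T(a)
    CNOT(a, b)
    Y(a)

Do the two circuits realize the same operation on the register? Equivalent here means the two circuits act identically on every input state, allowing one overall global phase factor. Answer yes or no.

No: there is an input state on which the two circuits produce genuinely different outputs (not merely differing by a phase).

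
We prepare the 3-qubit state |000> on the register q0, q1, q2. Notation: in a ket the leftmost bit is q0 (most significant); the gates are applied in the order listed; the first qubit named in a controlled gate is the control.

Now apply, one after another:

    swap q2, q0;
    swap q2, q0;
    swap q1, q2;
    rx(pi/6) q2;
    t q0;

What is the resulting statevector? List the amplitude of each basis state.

The resulting statevector has amplitude sqrt(2)/4 + sqrt(6)/4 on |000>, I*(-sqrt(6) + sqrt(2))/4 on |001>, and 0 on every other basis state. Key observation: gates 1-2 undo each other exactly, leaving only the rest of the circuit to track.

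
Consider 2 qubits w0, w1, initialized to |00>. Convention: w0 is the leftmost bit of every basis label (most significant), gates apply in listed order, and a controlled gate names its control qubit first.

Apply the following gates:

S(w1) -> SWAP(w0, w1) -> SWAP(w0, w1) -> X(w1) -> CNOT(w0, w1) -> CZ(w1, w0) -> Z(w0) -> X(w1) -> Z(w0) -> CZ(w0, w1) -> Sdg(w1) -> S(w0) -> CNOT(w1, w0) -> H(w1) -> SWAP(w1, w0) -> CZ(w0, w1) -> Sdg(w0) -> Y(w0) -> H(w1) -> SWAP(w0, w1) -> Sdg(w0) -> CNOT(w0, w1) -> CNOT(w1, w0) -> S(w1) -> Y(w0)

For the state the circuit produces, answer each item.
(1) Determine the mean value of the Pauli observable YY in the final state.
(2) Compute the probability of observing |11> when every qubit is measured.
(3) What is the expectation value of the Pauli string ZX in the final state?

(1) The observable YY averages to -1.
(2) Outcome |11> occurs with probability 1/4.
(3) The observable ZX averages to -1.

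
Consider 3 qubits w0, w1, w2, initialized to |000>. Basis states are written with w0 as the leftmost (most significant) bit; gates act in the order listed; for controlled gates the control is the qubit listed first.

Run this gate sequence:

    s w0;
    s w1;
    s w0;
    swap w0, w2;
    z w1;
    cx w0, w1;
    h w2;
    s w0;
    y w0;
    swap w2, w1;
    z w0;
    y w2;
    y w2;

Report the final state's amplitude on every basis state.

The final amplitudes are -sqrt(2)*I/2 on |100>, -sqrt(2)*I/2 on |110>, and 0 on every other basis state.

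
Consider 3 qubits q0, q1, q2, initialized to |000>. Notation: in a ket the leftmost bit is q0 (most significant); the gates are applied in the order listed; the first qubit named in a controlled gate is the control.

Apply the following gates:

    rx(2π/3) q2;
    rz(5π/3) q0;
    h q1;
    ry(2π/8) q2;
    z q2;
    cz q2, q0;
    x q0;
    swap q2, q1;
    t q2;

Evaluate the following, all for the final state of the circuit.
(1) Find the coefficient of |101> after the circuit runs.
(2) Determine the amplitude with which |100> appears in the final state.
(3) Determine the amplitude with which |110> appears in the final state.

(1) |101> carries amplitude -sqrt(2*sqrt(2) + 4)*exp(5*I*pi/12)/8 - sqrt(12 - 6*sqrt(2))*exp(11*I*pi/12)/8 in the final state.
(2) |100> carries amplitude -sqrt(12 - 6*sqrt(2))*exp(2*I*pi/3)/8 - sqrt(2*sqrt(2) + 4)*exp(I*pi/6)/8 in the final state.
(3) |110> carries amplitude -sqrt(6*sqrt(2) + 12)*exp(2*I*pi/3)/8 + sqrt(4 - 2*sqrt(2))*exp(I*pi/6)/8 in the final state.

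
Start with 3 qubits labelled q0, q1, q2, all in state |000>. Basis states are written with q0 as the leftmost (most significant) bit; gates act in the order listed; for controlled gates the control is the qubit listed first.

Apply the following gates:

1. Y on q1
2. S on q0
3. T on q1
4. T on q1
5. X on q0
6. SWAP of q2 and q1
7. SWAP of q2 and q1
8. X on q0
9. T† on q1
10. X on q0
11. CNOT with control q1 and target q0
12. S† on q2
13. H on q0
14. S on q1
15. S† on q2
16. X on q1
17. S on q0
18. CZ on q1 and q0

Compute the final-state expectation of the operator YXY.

The observable YXY averages to 0.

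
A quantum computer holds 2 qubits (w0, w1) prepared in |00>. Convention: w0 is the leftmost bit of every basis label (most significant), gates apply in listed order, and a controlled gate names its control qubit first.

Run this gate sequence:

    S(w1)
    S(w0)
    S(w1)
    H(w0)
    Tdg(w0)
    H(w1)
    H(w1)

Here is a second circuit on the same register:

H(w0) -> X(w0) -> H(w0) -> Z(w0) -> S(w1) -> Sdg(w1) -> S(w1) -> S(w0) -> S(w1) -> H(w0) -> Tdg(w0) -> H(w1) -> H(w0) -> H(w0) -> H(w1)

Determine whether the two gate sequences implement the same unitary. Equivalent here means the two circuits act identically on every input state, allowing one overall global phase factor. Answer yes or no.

Yes — the two circuits implement the same unitary up to a global phase.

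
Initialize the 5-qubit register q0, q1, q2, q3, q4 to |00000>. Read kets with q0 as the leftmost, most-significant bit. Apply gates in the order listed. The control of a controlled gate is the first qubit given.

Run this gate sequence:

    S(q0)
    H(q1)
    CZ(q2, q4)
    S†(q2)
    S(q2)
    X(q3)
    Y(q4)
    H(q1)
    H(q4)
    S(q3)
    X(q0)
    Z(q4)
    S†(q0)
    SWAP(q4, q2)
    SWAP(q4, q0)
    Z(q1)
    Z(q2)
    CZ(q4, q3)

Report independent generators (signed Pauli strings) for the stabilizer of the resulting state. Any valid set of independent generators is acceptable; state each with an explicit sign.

One valid set of independent stabilizer generators is -IIXII, +ZIIII, +IZIII, -IIIZI, -IIIIZ (any independent generating set of the same group is equally correct).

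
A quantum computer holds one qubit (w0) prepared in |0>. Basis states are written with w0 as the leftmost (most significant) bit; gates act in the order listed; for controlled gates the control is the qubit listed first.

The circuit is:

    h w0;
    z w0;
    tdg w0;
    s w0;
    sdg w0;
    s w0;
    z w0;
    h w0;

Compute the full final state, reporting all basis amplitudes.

The resulting statevector has amplitude 1/2 + exp(I*pi/4)/2 on |0>, 1/2 - exp(I*pi/4)/2 on |1>.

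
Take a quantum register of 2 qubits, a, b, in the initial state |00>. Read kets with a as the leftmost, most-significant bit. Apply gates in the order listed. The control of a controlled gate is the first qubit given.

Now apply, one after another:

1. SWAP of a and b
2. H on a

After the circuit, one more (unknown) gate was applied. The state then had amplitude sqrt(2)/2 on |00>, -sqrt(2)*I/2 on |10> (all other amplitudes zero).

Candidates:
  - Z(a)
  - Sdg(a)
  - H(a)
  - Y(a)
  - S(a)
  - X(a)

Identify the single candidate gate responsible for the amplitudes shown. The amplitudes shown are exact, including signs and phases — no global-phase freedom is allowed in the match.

It was Sdg(a) that produced the state shown.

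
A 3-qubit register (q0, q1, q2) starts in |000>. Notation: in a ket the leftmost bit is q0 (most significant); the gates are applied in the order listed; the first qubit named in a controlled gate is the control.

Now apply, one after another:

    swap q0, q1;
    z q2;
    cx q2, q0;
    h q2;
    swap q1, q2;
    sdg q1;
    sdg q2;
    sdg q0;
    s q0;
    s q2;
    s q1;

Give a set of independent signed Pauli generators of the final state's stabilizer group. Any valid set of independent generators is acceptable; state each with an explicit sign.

The stabilizer group can be generated by +IXI, +ZII, +IIZ, among other valid generating sets. Key observation: gates 6-11 undo each other exactly, leaving only the rest of the circuit to track.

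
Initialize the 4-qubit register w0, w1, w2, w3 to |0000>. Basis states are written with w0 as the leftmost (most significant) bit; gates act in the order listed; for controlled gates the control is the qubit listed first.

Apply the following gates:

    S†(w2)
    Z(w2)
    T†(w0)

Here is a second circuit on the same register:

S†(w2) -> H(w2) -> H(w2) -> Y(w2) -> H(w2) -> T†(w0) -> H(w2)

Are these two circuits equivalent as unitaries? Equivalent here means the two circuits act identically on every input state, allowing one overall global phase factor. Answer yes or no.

No, they are not equivalent — no single phase factor reconciles the two unitaries.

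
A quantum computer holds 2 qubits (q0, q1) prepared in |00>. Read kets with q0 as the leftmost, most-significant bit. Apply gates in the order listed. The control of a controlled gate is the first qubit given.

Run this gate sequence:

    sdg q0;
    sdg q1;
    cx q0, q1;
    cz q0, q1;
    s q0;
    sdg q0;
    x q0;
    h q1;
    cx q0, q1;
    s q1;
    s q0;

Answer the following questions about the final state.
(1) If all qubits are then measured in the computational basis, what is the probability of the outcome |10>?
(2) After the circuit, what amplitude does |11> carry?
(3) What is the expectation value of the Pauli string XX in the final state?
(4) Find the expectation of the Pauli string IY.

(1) The probability of measuring |10> is 1/2.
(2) The amplitude on |11> is -sqrt(2)/2.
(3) The expectation value of XX is 0.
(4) The expectation value of IY is 1.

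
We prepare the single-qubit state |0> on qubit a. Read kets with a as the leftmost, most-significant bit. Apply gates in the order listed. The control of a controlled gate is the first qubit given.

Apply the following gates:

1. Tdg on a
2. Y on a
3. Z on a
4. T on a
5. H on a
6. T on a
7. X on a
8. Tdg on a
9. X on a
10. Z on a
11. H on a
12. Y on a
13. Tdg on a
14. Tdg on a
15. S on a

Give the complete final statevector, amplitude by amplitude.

The resulting statevector has amplitude -1/2 + I/2 on |0>, 1/2 + I/2 on |1>.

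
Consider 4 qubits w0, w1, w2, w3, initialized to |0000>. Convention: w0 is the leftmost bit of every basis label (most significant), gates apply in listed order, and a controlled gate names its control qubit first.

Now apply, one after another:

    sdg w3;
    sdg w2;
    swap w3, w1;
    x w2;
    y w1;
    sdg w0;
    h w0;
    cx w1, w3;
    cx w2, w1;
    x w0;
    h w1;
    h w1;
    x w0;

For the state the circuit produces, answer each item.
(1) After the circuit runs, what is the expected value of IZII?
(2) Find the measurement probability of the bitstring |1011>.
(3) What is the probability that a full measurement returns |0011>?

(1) The expectation value of IZII is 1. Key observation: steps 10-13 multiply out to the identity, so the circuit reduces to the remaining gates.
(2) The probability of measuring |1011> is 1/2.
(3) A full measurement returns |0011> with probability 1/2.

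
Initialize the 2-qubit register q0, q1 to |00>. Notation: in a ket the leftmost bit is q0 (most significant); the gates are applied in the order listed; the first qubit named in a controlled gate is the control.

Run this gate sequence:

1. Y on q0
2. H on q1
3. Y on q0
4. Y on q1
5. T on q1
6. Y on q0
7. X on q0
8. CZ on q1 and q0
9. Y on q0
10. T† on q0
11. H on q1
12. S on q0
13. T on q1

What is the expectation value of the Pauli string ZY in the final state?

In the final state, ZY has expectation -1/2.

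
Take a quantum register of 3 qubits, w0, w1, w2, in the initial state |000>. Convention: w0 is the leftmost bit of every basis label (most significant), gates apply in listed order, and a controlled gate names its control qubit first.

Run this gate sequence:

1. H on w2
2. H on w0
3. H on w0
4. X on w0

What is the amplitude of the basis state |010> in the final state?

The final state's coefficient on |010> equals 0. Key observation: gates 2-3 undo each other exactly, leaving only the rest of the circuit to track.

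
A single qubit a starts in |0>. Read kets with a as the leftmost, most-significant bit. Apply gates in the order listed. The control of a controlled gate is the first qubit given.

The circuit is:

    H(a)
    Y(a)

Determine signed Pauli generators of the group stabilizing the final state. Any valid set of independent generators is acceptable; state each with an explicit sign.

One valid set of independent stabilizer generators is -X (any independent generating set of the same group is equally correct).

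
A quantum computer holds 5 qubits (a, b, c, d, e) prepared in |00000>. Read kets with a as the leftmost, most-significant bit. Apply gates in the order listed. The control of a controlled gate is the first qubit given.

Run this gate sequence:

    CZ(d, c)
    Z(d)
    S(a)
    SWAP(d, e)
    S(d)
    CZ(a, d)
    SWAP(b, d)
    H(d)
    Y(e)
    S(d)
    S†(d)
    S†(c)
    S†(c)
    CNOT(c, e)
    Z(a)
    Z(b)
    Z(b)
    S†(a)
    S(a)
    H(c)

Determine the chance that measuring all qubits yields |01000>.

A full measurement returns |01000> with probability 0. Key observation: steps 10-11 multiply out to the identity, so the circuit reduces to the remaining gates.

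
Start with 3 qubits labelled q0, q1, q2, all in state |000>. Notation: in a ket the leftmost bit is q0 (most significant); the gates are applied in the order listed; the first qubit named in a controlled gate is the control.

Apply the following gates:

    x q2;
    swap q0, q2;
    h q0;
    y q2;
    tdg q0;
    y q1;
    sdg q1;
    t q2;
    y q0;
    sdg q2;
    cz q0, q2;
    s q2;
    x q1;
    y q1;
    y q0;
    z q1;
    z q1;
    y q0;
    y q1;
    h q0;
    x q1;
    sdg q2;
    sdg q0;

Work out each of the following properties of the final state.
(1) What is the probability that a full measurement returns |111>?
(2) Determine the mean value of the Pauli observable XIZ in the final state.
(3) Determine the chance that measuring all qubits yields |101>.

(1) Outcome |111> occurs with probability sqrt(2)/4 + 1/2. Key observation: steps 14-19 multiply out to the identity, so the circuit reduces to the remaining gates.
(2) The expectation value of XIZ is -sqrt(2)/2.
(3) The probability of measuring |101> is 0.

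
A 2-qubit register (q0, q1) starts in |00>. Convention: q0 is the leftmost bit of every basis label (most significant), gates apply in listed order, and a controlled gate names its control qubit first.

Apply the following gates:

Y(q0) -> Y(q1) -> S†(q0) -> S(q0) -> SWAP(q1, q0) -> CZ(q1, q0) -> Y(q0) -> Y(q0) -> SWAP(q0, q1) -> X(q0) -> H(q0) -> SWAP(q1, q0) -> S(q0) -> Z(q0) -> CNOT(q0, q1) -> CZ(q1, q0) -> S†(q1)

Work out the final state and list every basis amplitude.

The resulting statevector has amplitude 0 on |00>, 0 on |01>, -sqrt(2)*I/2 on |10>, sqrt(2)/2 on |11>.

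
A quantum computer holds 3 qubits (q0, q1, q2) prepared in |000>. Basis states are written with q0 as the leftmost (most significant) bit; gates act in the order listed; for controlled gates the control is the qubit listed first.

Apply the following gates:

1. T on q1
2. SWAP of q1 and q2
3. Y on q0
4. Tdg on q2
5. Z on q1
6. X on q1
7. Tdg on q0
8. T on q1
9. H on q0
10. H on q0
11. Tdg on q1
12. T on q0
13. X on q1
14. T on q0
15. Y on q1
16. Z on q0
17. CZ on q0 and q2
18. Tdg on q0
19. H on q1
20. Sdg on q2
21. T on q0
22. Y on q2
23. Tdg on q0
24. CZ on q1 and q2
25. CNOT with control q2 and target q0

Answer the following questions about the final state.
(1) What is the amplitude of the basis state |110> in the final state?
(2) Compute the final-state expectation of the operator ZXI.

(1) The amplitude on |110> is 0. Key observation: steps 6-13 multiply out to the identity, so the circuit reduces to the remaining gates.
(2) In the final state, ZXI has expectation 1.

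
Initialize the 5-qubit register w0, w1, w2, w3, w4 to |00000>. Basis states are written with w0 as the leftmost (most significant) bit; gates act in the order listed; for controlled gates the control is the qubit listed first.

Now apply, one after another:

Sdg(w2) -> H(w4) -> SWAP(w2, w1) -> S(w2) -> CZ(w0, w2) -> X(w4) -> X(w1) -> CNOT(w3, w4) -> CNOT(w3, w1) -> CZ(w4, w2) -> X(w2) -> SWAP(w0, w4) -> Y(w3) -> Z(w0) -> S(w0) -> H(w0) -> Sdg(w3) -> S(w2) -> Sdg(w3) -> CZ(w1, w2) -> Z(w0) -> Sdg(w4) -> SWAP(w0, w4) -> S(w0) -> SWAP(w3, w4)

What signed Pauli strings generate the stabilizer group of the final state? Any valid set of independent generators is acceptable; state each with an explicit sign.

The stabilizer group can be generated by -IIIYI, +ZIIII, -IZIII, -IIZII, -IIIIZ, among other valid generating sets.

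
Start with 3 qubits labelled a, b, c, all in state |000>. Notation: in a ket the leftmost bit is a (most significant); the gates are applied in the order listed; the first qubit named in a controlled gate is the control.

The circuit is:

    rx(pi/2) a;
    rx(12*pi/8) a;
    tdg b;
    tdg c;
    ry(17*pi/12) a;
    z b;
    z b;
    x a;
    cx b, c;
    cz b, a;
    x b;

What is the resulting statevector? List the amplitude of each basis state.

The resulting statevector has amplitude -sqrt(sqrt(2) + 2)/4 - sqrt(6 - 3*sqrt(2))/4 on |010>, -sqrt(2 - sqrt(2))/4 + sqrt(3*sqrt(2) + 6)/4 on |110>, and 0 on every other basis state.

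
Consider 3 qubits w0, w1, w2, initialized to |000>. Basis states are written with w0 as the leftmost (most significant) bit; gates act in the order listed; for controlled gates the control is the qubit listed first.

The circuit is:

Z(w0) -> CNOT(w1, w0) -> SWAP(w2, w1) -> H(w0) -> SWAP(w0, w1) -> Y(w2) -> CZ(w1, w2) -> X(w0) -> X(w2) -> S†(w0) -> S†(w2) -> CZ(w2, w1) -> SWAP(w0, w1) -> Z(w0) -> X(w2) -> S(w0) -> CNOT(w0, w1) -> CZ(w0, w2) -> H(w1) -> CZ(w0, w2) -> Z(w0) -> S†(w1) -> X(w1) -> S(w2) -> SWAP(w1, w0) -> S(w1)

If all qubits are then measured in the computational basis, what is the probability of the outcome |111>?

The probability of measuring |111> is 1/4.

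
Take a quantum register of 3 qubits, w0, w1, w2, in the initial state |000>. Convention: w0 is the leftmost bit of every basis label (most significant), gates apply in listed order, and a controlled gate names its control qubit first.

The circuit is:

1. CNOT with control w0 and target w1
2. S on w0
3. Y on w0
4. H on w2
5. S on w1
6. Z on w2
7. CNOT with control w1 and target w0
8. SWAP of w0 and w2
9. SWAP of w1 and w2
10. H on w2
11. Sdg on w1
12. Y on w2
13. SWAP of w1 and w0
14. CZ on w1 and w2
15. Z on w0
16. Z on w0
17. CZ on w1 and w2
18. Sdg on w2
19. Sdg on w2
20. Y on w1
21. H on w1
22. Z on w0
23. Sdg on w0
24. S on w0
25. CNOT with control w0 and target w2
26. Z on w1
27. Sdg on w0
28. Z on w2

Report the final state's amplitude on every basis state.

After the circuit, the state carries amplitude sqrt(2)*I/2 on |100>, -sqrt(2)*I/2 on |101>, and 0 on every other basis state. Key observation: gates 14-17 undo each other exactly, leaving only the rest of the circuit to track.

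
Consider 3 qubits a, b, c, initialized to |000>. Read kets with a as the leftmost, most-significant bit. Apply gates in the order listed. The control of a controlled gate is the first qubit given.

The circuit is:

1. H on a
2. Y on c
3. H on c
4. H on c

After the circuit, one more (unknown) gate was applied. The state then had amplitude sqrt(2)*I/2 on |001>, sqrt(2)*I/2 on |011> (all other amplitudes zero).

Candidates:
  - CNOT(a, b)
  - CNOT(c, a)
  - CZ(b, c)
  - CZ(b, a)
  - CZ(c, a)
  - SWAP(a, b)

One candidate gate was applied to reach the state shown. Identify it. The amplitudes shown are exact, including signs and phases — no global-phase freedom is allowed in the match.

The applied gate was SWAP(a, b).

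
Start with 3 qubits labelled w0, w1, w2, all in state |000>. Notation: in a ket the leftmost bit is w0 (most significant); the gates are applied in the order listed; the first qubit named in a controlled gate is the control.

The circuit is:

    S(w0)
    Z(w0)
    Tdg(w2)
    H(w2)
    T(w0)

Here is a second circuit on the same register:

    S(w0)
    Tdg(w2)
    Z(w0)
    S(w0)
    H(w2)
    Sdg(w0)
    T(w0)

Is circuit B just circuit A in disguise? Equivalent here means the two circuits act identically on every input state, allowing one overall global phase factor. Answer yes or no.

Yes, they are equivalent — the unitaries differ by at most a global phase.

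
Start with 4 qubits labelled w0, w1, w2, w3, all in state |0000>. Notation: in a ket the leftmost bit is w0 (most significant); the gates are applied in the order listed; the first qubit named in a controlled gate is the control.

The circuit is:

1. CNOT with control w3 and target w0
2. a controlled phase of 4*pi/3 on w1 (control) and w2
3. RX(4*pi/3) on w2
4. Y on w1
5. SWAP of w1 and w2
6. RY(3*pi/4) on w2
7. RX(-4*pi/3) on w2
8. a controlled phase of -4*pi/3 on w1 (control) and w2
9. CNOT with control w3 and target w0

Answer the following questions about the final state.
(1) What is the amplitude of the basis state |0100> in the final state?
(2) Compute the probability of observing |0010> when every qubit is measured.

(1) The amplitude on |0100> is sqrt(3*sqrt(2) + 6)/8 + 3*I*sqrt(2 - sqrt(2))/8.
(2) Outcome |0010> occurs with probability sqrt(2)/32 + 1/8.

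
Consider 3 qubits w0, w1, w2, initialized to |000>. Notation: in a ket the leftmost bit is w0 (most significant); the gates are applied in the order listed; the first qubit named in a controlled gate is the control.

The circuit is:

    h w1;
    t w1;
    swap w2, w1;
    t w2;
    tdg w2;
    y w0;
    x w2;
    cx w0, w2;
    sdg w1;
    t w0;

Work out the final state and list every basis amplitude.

The final amplitudes are sqrt(2)*exp(3*I*pi/4)/2 on |100>, -sqrt(2)/2 on |101>, and 0 on every other basis state.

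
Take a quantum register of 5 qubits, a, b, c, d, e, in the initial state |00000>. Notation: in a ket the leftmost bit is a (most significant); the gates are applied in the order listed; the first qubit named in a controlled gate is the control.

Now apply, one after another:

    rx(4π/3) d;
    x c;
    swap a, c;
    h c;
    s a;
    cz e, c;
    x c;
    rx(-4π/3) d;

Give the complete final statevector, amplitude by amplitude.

The final amplitudes are sqrt(2)*I/2 on |10000>, sqrt(2)*I/2 on |10100>, and 0 on every other basis state.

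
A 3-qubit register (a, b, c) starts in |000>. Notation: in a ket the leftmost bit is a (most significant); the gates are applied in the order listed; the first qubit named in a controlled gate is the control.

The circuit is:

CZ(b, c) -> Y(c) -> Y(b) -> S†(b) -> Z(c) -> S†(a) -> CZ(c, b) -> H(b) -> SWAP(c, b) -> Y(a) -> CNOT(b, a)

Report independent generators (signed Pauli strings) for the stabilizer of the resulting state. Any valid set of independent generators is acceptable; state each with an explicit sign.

One valid set of independent stabilizer generators is -IIX, +ZII, -IZI (any independent generating set of the same group is equally correct).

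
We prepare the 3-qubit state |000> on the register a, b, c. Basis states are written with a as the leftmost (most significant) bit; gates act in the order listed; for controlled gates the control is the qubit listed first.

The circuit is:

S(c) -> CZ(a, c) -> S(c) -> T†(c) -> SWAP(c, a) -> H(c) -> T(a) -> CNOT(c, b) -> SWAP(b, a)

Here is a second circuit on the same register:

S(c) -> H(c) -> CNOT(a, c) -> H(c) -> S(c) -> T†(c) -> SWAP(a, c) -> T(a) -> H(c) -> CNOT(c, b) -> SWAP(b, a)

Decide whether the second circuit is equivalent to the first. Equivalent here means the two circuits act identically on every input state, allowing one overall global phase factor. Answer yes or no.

Yes, they are equivalent — the unitaries differ by at most a global phase.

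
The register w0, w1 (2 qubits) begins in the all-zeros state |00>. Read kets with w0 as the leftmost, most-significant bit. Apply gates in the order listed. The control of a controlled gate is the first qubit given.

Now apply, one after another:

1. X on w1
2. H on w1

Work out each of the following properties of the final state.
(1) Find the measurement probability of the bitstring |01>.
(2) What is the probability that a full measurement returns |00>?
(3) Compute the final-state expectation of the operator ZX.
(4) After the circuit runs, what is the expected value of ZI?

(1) The probability of measuring |01> is 1/2.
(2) Outcome |00> occurs with probability 1/2.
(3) The observable ZX averages to -1.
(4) In the final state, ZI has expectation 1.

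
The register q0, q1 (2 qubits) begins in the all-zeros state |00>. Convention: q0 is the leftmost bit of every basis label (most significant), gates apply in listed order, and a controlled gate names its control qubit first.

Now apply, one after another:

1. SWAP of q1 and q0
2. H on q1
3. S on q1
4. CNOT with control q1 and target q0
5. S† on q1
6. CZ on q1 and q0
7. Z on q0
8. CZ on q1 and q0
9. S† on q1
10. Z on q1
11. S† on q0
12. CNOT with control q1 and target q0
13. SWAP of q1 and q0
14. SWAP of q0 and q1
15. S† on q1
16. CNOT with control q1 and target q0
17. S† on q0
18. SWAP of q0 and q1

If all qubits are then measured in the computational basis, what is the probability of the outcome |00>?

A full measurement returns |00> with probability 1/2.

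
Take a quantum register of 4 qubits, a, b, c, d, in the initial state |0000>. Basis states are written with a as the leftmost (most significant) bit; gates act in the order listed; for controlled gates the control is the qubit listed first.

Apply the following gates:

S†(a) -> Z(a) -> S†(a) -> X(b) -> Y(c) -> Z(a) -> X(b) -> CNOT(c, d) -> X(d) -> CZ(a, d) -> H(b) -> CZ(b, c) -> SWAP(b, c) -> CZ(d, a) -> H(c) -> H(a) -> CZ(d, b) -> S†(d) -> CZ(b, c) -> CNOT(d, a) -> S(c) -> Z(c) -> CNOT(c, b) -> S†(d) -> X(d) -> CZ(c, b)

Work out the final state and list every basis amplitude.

The resulting statevector has amplitude -sqrt(2)/2 on |0011>, -sqrt(2)/2 on |1011>, and 0 on every other basis state.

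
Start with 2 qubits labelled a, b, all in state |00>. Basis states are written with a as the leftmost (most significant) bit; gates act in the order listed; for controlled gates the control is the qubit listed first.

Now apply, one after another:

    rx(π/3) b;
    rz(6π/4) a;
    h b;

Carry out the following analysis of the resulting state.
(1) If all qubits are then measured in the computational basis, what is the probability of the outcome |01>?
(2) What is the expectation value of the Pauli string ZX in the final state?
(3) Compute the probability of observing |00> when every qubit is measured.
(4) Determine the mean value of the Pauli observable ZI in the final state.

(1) The probability of measuring |01> is 1/2.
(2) The observable ZX averages to 1/2.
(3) The probability of measuring |00> is 1/2.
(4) The expectation value of ZI is 1.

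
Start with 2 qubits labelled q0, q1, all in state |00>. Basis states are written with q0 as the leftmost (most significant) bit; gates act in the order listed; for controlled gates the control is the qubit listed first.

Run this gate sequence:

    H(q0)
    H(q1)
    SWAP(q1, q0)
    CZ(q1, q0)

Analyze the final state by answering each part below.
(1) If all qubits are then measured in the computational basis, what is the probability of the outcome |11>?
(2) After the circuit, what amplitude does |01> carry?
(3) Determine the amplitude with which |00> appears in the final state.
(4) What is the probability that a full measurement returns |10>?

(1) Outcome |11> occurs with probability 1/4.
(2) |01> carries amplitude 1/2 in the final state.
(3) The amplitude on |00> is 1/2.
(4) Outcome |10> occurs with probability 1/4.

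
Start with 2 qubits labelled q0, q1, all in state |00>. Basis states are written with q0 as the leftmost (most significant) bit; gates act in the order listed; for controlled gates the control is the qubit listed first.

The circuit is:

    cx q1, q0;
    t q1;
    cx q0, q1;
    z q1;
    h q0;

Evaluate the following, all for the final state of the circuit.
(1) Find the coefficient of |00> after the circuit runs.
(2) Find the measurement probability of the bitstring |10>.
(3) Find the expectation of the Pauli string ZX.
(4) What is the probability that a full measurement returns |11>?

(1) The final state's coefficient on |00> equals sqrt(2)/2.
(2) The probability of measuring |10> is 1/2.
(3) In the final state, ZX has expectation 0.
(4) Outcome |11> occurs with probability 0.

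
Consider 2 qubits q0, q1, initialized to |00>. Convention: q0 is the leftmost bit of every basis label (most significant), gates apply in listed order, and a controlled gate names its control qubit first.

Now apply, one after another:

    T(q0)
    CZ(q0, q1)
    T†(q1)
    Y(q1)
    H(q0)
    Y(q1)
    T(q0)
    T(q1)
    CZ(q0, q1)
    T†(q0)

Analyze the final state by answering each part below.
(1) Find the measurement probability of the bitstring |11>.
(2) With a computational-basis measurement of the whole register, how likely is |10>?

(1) Outcome |11> occurs with probability 0.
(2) A full measurement returns |10> with probability 1/2.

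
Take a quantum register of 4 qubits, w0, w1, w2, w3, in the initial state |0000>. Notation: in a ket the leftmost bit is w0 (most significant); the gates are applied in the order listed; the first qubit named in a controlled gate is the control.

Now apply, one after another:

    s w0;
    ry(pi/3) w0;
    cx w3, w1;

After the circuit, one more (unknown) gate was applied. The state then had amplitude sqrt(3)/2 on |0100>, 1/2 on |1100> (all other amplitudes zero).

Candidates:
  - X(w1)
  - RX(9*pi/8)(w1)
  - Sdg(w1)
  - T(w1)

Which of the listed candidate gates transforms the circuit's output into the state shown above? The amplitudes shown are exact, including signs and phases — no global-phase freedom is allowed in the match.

The unique candidate consistent with the amplitudes is X(w1).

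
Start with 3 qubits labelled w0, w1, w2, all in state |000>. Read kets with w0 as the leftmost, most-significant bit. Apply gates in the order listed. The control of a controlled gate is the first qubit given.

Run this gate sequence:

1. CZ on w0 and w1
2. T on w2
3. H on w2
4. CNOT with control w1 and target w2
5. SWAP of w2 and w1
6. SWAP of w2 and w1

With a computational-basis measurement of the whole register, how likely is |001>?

The probability of measuring |001> is 1/2. Key observation: steps 5-6 multiply out to the identity, so the circuit reduces to the remaining gates.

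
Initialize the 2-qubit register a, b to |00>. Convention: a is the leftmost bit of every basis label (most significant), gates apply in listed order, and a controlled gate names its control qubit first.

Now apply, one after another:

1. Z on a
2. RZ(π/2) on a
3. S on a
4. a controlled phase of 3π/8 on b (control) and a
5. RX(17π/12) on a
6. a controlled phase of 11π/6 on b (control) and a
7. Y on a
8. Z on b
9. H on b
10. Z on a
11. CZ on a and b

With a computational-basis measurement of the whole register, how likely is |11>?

A full measurement returns |11> with probability -sqrt(6)/16 + sqrt(2)/16 + 1/4.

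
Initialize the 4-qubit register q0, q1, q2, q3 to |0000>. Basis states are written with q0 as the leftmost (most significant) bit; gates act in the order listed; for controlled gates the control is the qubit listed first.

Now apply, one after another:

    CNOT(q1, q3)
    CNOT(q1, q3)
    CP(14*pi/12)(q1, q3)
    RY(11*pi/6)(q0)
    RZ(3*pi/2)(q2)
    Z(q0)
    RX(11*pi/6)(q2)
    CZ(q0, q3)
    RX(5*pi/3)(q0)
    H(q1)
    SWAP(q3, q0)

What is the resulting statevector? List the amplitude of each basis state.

The resulting statevector has amplitude (3*sqrt(2) + 2*sqrt(6) + sqrt(2)*I)*exp(I*pi/4)/16 on |0000>, (sqrt(6) + sqrt(6)*I + 2*sqrt(2)*I)*exp(I*pi/4)/16 on |0001>, (-2*sqrt(2) + sqrt(6) + sqrt(6)*I)*exp(I*pi/4)/16 on |0010>, (-sqrt(2) - 3*sqrt(2)*I + 2*sqrt(6)*I)*exp(I*pi/4)/16 on |0011>, (3*sqrt(2) + 2*sqrt(6) + sqrt(2)*I)*exp(I*pi/4)/16 on |0100>, (sqrt(6) + sqrt(6)*I + 2*sqrt(2)*I)*exp(I*pi/4)/16 on |0101>, (-2*sqrt(2) + sqrt(6) + sqrt(6)*I)*exp(I*pi/4)/16 on |0110>, (-sqrt(2) - 3*sqrt(2)*I + 2*sqrt(6)*I)*exp(I*pi/4)/16 on |0111>, 0 on |1000>, 0 on |1001>, 0 on |1010>, 0 on |1011>, 0 on |1100>, 0 on |1101>, 0 on |1110>, 0 on |1111>. Key observation: the block from step 1 through step 2 cancels to the identity and can be dropped.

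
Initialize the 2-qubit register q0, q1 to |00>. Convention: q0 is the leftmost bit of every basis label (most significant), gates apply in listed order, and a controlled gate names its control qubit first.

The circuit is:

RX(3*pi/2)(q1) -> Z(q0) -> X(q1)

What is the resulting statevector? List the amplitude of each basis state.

The resulting statevector has amplitude -sqrt(2)*I/2 on |00>, -sqrt(2)/2 on |01>, 0 on |10>, 0 on |11>.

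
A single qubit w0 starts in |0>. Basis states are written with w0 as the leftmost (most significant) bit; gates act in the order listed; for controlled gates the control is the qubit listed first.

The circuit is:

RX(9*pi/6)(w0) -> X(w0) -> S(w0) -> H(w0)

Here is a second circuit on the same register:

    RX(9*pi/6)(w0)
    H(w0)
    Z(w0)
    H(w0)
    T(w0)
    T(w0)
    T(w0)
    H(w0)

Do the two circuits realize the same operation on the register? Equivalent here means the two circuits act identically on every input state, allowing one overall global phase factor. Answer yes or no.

No: there is an input state on which the two circuits produce genuinely different outputs (not merely differing by a phase).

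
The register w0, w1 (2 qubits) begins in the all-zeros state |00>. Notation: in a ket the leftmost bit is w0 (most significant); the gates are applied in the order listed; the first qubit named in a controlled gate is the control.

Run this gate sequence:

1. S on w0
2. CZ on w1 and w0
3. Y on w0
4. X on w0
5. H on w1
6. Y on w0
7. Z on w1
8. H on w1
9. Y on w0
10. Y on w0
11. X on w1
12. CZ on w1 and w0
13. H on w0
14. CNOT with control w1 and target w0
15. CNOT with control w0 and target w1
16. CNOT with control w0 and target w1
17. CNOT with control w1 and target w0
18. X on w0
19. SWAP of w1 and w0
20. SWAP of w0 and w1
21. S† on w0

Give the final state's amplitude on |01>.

The amplitude on |01> is 0.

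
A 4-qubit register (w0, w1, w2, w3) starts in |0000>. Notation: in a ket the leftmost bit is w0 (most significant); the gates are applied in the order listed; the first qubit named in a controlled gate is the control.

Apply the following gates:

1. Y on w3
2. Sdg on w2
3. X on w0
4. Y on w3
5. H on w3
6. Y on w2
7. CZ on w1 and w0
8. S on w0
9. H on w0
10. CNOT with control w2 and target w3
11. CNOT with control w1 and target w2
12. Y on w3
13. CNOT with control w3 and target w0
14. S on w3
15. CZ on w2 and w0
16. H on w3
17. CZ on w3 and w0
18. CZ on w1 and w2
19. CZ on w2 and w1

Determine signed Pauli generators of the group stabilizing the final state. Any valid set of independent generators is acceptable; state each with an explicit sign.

The final state is stabilized by the group generated by +XIIZ, -ZIIY, +IZII, -IIZI; other independent generating sets are equally valid.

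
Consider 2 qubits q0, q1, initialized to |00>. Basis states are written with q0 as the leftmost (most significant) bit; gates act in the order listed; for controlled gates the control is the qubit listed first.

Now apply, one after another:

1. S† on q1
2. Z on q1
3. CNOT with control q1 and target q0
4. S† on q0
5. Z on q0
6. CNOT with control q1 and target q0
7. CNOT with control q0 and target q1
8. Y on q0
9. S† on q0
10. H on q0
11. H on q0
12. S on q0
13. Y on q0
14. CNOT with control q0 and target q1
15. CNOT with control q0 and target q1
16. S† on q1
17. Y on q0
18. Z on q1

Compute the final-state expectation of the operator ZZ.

The observable ZZ averages to -1. Key observation: the block from step 7 through step 14 cancels to the identity and can be dropped.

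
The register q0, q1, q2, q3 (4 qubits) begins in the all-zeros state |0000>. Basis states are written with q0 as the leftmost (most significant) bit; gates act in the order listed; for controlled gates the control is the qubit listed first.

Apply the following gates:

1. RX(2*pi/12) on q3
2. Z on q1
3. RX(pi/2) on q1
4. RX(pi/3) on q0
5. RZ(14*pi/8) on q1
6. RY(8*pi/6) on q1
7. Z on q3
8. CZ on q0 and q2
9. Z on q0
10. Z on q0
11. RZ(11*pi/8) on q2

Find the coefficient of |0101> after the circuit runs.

The amplitude on |0101> is (-3 + sqrt(3) - 3*exp(3*I*pi/4) + 3*sqrt(3)*exp(3*I*pi/4))*exp(3*I*pi/16)/16.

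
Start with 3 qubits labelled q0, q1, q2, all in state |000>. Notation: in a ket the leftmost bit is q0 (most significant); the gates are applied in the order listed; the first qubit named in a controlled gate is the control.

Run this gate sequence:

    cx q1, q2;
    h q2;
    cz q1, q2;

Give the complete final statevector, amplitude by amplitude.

After the circuit, the state carries amplitude sqrt(2)/2 on |000>, sqrt(2)/2 on |001>, and 0 on every other basis state.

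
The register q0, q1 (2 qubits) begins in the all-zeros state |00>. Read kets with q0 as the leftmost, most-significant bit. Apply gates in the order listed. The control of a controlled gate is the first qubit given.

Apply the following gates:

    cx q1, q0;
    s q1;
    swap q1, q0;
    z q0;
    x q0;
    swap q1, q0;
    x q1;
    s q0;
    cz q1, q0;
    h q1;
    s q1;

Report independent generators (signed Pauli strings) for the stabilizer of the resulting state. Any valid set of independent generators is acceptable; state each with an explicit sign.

One valid set of independent stabilizer generators is +IY, +ZI (any independent generating set of the same group is equally correct).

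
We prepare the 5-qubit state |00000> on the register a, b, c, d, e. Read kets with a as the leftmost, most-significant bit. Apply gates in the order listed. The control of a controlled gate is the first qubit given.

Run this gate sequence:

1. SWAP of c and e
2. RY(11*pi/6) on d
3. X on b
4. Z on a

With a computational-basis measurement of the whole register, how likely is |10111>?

Outcome |10111> occurs with probability 0.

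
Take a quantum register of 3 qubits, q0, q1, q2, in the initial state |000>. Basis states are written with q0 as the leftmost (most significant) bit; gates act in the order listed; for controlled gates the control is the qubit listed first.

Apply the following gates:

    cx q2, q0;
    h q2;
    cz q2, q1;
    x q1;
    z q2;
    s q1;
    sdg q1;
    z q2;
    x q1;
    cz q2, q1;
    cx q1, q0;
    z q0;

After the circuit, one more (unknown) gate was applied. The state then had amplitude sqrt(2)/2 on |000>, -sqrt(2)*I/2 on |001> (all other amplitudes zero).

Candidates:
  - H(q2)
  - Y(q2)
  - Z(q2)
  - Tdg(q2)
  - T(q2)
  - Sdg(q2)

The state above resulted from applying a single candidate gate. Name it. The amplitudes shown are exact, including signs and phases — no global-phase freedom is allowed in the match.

The unique candidate consistent with the amplitudes is Sdg(q2). Key observation: the block from step 3 through step 10 cancels to the identity and can be dropped.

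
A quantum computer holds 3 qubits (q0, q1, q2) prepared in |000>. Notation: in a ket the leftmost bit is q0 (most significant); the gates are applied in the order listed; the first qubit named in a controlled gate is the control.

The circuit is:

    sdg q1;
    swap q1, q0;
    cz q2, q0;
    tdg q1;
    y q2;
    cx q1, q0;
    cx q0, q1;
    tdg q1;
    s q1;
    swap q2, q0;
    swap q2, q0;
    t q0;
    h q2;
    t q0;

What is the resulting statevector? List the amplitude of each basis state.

The final amplitudes are sqrt(2)*I/2 on |000>, -sqrt(2)*I/2 on |001>, and 0 on every other basis state. Key observation: steps 10-11 multiply out to the identity, so the circuit reduces to the remaining gates.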